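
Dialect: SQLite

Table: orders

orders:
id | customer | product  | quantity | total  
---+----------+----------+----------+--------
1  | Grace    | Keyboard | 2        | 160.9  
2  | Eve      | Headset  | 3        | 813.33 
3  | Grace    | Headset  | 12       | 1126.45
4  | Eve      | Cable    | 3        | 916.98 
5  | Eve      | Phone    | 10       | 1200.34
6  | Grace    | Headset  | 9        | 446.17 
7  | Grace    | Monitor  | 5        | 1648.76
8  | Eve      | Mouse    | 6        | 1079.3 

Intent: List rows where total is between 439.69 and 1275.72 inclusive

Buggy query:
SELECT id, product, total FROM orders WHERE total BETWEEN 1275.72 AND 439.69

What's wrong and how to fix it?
Bug: BETWEEN expects the lower bound first; with 1275.72 AND 439.69 the range is empty

Fix: Swap the bounds so the smaller value comes first

Corrected query:
SELECT id, product, total FROM orders WHERE total BETWEEN 439.69 AND 1275.72

Result:
id | product | total  
---+---------+--------
2  | Headset | 813.33 
3  | Headset | 1126.45
4  | Cable   | 916.98 
5  | Phone   | 1200.34
6  | Headset | 446.17 
8  | Mouse   | 1079.3 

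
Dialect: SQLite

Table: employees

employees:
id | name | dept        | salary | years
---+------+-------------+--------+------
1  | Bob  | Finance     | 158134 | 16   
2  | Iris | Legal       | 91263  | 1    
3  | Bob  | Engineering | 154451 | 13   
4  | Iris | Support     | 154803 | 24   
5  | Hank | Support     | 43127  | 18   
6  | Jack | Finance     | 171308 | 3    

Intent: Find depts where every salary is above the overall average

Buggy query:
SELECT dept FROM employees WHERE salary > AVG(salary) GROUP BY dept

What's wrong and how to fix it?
Bug: AVG() is an aggregate; it can't sit directly in WHERE

Fix: Use a subquery for AVG and a HAVING MIN(...) filter so the condition holds for every row in the group

Corrected query:
SELECT dept FROM employees GROUP BY dept HAVING MIN(salary) > (SELECT AVG(salary) FROM employees)

Result:
dept       
-----------
Engineering
Finance    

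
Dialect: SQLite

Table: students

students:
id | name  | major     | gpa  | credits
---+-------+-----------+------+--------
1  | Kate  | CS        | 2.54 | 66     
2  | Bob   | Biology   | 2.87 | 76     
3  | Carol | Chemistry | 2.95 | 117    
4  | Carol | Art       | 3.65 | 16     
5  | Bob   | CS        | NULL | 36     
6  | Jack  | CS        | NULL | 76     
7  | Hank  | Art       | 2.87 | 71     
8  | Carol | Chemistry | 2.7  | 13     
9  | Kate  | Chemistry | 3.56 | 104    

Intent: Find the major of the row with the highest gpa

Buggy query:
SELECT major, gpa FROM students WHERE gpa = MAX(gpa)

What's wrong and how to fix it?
Bug: WHERE is evaluated per row; an aggregate over the whole table isn't defined there

Fix: Use a subquery: WHERE gpa = (SELECT MAX(gpa) FROM students)

Corrected query:
SELECT major, gpa FROM students WHERE gpa = (SELECT MAX(gpa) FROM students)

Result:
major | gpa 
------+-----
Art   | 3.65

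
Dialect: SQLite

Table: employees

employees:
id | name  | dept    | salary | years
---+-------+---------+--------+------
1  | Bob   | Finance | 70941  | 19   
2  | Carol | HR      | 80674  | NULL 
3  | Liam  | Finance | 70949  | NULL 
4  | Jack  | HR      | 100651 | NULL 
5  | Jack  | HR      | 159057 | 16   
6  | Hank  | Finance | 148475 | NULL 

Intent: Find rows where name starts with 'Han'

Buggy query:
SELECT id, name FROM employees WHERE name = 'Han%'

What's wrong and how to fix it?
Bug: '=' compares the literal string including the % character; pattern matching needs LIKE

Fix: Use LIKE for wildcard pattern matching

Corrected query:
SELECT id, name FROM employees WHERE name LIKE 'Han%'

Result:
id | name
---+-----
6  | Hank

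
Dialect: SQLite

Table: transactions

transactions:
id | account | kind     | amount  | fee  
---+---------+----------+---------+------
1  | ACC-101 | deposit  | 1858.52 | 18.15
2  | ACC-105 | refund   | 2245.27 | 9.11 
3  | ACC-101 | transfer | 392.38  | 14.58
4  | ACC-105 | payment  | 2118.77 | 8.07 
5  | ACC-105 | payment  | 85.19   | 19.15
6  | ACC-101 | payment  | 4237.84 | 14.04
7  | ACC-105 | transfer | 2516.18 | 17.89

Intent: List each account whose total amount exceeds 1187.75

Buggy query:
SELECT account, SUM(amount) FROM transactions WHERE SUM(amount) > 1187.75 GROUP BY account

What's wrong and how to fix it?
Bug: SUM(amount) is an aggregate, but WHERE filters rows before aggregation

Fix: Use HAVING (which filters groups after aggregation) instead of WHERE

Corrected query:
SELECT account, SUM(amount) FROM transactions GROUP BY account HAVING SUM(amount) > 1187.75

Result:
account | SUM(amount)
--------+------------
ACC-101 | 6488.74    
ACC-105 | 6965.41    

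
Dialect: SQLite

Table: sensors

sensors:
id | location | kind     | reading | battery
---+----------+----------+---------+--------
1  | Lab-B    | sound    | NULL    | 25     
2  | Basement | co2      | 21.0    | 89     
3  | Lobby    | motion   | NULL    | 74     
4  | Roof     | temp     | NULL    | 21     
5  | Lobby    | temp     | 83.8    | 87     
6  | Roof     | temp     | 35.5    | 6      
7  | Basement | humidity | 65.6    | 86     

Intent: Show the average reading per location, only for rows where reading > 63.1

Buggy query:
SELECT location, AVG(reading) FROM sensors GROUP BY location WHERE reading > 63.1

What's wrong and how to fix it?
Bug: WHERE cannot follow GROUP BY

Fix: Place WHERE between FROM and GROUP BY

Corrected query:
SELECT location, AVG(reading) FROM sensors WHERE reading > 63.1 GROUP BY location

Result:
location | AVG(reading)
---------+-------------
Basement | 65.6        
Lobby    | 83.8        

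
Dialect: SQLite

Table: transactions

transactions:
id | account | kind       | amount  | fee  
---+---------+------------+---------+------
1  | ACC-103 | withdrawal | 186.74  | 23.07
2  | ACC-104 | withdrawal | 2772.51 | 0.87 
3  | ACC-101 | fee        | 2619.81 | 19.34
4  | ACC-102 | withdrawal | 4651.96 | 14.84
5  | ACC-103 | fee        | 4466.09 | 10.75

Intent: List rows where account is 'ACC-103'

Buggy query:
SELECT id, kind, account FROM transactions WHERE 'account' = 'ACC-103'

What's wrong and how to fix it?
Bug: Single quotes denote string literals in SQL; the column name is being compared as a constant string

Fix: Remove the quotes around the column name (or use double quotes for an identifier)

Corrected query:
SELECT id, kind, account FROM transactions WHERE account = 'ACC-103'

Result:
id | kind       | account
---+------------+--------
1  | withdrawal | ACC-103
5  | fee        | ACC-103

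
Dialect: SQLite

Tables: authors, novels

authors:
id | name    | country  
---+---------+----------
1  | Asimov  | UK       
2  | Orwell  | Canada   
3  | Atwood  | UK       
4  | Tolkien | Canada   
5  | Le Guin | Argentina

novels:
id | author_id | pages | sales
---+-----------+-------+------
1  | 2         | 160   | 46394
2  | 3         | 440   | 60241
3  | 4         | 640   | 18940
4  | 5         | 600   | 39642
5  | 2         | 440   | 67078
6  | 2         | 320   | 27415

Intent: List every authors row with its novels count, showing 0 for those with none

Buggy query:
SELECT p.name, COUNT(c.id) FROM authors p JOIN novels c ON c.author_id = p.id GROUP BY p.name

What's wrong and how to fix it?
Bug: An inner join excludes parents with zero children

Fix: Switch to LEFT JOIN to retain unmatched parent rows

Corrected query:
SELECT p.name, COUNT(c.id) FROM authors p LEFT JOIN novels c ON c.author_id = p.id GROUP BY p.name

Result:
name    | COUNT(c.id)
--------+------------
Asimov  | 0          
Atwood  | 1          
Le Guin | 1          
Orwell  | 3          
Tolkien | 1          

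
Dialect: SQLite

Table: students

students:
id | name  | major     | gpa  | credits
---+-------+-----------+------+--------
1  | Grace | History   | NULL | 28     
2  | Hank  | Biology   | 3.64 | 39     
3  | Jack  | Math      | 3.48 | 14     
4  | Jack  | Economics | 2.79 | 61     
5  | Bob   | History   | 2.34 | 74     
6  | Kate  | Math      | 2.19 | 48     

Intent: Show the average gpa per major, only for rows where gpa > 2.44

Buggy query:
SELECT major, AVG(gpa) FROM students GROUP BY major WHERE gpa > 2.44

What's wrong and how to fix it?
Bug: Row-level WHERE must come before GROUP BY in the clause order

Fix: Place WHERE between FROM and GROUP BY

Corrected query:
SELECT major, AVG(gpa) FROM students WHERE gpa > 2.44 GROUP BY major

Result:
major     | AVG(gpa)
----------+---------
Biology   | 3.64    
Economics | 2.79    
Math      | 3.48    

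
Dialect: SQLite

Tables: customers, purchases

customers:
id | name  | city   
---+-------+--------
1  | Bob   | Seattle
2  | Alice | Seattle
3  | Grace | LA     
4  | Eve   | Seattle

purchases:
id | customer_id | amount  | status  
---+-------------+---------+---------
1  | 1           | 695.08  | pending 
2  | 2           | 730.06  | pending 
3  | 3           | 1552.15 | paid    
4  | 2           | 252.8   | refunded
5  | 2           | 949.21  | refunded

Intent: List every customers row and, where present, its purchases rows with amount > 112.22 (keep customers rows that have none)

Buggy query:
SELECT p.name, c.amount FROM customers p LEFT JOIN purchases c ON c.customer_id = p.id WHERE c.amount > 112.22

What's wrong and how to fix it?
Bug: A WHERE condition on the right-hand table after LEFT JOIN drops unmatched parents

Fix: Put 'c.amount > 112.22' in the JOIN's ON clause instead of WHERE

Corrected query:
SELECT p.name, c.amount FROM customers p LEFT JOIN purchases c ON c.customer_id = p.id AND c.amount > 112.22

Result:
name  | amount 
------+--------
Bob   | 695.08 
Alice | 252.8  
Alice | 730.06 
Alice | 949.21 
Grace | 1552.15
Eve   | NULL   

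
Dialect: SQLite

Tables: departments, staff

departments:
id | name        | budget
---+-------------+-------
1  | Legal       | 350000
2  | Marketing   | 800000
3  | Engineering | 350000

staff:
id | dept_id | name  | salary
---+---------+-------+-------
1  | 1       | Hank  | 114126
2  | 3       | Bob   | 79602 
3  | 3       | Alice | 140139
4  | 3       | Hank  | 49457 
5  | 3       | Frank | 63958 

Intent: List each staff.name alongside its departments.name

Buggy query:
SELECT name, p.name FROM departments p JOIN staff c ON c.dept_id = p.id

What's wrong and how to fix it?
Bug: 'name' exists in both joined tables, so the database can't tell which one is meant

Fix: Qualify the column with its table alias (c.name)

Corrected query:
SELECT c.name, p.name FROM departments p JOIN staff c ON c.dept_id = p.id

Result:
name  | name       
------+------------
Hank  | Legal      
Bob   | Engineering
Alice | Engineering
Hank  | Engineering
Frank | Engineering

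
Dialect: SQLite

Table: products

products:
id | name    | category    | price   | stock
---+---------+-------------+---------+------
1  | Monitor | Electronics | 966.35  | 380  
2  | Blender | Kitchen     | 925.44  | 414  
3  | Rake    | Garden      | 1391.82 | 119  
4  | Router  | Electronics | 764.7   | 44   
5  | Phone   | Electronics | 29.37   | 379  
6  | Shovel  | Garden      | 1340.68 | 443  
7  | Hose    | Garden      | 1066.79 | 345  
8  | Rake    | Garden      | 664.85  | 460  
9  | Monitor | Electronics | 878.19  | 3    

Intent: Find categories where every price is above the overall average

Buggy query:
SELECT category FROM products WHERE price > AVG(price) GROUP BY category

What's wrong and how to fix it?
Bug: WHERE evaluates per row before aggregation, so AVG() is unavailable

Fix: Use a subquery for AVG and a HAVING MIN(...) filter so the condition holds for every row in the group

Corrected query:
SELECT category FROM products GROUP BY category HAVING MIN(price) > (SELECT AVG(price) FROM products)

Result:
category
--------
Kitchen 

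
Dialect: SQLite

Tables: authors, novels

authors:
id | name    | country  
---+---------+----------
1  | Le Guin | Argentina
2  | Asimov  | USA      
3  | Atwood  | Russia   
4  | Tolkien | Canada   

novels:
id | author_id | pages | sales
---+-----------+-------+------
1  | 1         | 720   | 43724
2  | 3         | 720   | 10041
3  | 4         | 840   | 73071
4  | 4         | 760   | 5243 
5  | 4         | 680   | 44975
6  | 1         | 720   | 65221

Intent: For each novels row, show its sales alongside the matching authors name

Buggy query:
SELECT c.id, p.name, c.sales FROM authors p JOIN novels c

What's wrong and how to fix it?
Bug: JOIN with no ON clause produces a cartesian product; every novels row pairs with every authors row

Fix: Add ON c.author_id = p.id to the JOIN

Corrected query:
SELECT c.id, p.name, c.sales FROM authors p JOIN novels c ON c.author_id = p.id

Result:
id | name    | sales
---+---------+------
1  | Le Guin | 43724
2  | Atwood  | 10041
3  | Tolkien | 73071
4  | Tolkien | 5243 
5  | Tolkien | 44975
6  | Le Guin | 65221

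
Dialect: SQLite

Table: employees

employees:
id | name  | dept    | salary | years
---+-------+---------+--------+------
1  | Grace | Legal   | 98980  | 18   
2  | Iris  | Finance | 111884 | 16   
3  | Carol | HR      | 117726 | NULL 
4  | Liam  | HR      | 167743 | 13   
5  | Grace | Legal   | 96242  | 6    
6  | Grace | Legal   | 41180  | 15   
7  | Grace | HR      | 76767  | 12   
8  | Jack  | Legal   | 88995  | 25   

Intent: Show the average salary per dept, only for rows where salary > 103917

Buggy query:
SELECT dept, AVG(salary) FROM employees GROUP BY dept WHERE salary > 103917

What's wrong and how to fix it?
Bug: WHERE cannot follow GROUP BY

Fix: Move the WHERE clause before GROUP BY

Corrected query:
SELECT dept, AVG(salary) FROM employees WHERE salary > 103917 GROUP BY dept

Result:
dept    | AVG(salary)
--------+------------
Finance | 111884     
HR      | 142734.5   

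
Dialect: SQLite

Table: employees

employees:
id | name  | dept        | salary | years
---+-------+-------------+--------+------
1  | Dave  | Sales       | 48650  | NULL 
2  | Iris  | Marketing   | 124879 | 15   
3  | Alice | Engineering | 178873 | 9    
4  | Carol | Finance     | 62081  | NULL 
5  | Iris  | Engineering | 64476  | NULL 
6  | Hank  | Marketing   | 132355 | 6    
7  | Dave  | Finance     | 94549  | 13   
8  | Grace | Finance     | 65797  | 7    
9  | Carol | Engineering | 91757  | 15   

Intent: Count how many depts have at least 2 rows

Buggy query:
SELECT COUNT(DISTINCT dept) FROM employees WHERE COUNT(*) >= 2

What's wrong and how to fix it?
Bug: WHERE filters individual rows, not groups, so a group-level COUNT is invalid there

Fix: Use a subquery that GROUPs and filters with HAVING, then count its rows

Corrected query:
SELECT COUNT(*) FROM (SELECT dept FROM employees GROUP BY dept HAVING COUNT(*) >= 2)

Result:
COUNT(*)
--------
3       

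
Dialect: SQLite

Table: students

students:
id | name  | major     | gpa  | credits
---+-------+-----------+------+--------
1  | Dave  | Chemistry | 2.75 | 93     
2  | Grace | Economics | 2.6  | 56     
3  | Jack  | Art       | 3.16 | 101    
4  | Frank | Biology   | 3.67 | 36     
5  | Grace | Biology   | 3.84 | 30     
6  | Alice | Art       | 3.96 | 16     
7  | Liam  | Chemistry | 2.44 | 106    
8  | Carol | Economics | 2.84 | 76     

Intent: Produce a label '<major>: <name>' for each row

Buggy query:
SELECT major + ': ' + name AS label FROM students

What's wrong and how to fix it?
Bug: '+' is numeric addition; on text columns SQLite converts them to 0 instead of concatenating

Fix: Use the || operator for string concatenation

Corrected query:
SELECT major || ': ' || name AS label FROM students

Result:
label           
----------------
Chemistry: Dave 
Economics: Grace
Art: Jack       
Biology: Frank  
Biology: Grace  
Art: Alice      
Chemistry: Liam 
Economics: Carol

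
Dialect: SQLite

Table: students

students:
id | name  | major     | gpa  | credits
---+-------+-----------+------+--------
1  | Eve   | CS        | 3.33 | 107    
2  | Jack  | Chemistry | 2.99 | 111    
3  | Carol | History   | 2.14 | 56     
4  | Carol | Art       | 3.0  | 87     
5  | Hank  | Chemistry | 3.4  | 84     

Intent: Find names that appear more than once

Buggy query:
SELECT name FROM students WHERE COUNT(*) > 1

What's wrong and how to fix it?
Bug: WHERE can't reference COUNT(*); aggregates are computed after WHERE

Fix: GROUP BY name, then filter groups with HAVING COUNT(*) > 1

Corrected query:
SELECT name FROM students GROUP BY name HAVING COUNT(*) > 1

Result:
name 
-----
Carol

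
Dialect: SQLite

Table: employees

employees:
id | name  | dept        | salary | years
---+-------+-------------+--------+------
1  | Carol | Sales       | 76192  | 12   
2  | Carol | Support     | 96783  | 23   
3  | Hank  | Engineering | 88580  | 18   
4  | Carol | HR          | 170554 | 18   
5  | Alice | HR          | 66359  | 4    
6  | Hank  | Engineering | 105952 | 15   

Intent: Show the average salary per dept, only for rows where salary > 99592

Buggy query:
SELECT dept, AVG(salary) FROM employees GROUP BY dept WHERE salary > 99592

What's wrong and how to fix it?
Bug: WHERE cannot follow GROUP BY

Fix: Place WHERE between FROM and GROUP BY

Corrected query:
SELECT dept, AVG(salary) FROM employees WHERE salary > 99592 GROUP BY dept

Result:
dept        | AVG(salary)
------------+------------
Engineering | 105952     
HR          | 170554     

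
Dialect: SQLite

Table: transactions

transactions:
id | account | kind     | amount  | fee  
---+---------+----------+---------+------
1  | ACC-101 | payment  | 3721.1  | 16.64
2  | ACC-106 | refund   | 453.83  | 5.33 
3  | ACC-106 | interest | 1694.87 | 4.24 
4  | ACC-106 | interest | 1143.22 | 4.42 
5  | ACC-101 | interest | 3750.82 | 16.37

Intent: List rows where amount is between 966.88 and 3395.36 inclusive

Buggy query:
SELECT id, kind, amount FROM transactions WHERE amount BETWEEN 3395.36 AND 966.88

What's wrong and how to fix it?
Bug: The bounds are reversed; BETWEEN a AND b requires a <= b to match anything

Fix: Write BETWEEN 966.88 AND 3395.36

Corrected query:
SELECT id, kind, amount FROM transactions WHERE amount BETWEEN 966.88 AND 3395.36

Result:
id | kind     | amount 
---+----------+--------
3  | interest | 1694.87
4  | interest | 1143.22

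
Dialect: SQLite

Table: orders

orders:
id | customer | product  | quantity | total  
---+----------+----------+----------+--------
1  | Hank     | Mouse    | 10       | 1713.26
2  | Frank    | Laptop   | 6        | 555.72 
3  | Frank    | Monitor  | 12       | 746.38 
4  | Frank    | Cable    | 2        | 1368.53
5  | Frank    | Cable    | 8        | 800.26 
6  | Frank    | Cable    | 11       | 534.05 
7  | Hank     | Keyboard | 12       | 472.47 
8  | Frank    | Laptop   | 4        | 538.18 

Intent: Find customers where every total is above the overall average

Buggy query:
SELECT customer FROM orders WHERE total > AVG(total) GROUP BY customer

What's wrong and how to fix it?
Bug: WHERE evaluates per row before aggregation, so AVG() is unavailable

Fix: Use a subquery for AVG and a HAVING MIN(...) filter so the condition holds for every row in the group

Corrected query:
SELECT customer FROM orders GROUP BY customer HAVING MIN(total) > (SELECT AVG(total) FROM orders)

Result:
(no rows)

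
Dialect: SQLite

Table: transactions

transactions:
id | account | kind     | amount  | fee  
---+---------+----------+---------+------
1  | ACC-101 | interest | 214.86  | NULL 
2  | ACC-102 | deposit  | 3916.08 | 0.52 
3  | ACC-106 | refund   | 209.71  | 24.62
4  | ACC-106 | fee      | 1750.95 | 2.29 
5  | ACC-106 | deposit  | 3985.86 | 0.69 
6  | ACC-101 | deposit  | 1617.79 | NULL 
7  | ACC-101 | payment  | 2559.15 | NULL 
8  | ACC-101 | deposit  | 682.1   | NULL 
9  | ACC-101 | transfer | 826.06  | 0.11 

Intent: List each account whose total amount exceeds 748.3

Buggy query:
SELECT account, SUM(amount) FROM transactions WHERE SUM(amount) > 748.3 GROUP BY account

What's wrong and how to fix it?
Bug: SUM(amount) is an aggregate, but WHERE filters rows before aggregation

Fix: Use HAVING (which filters groups after aggregation) instead of WHERE

Corrected query:
SELECT account, SUM(amount) FROM transactions GROUP BY account HAVING SUM(amount) > 748.3

Result:
account | SUM(amount)
--------+------------
ACC-101 | 5899.96    
ACC-102 | 3916.08    
ACC-106 | 5946.52    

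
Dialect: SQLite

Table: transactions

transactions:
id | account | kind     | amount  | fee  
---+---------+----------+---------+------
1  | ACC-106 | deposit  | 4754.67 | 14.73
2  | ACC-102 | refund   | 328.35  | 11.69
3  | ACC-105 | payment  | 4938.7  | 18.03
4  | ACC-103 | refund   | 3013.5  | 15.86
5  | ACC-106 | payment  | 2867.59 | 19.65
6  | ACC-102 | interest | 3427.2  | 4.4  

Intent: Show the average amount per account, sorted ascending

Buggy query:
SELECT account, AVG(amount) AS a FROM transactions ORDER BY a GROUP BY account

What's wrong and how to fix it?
Bug: GROUP BY must precede ORDER BY

Fix: Move ORDER BY to the end, after GROUP BY

Corrected query:
SELECT account, AVG(amount) AS a FROM transactions GROUP BY account ORDER BY a

Result:
account | a       
--------+---------
ACC-102 | 1877.775
ACC-103 | 3013.5  
ACC-106 | 3811.13 
ACC-105 | 4938.7  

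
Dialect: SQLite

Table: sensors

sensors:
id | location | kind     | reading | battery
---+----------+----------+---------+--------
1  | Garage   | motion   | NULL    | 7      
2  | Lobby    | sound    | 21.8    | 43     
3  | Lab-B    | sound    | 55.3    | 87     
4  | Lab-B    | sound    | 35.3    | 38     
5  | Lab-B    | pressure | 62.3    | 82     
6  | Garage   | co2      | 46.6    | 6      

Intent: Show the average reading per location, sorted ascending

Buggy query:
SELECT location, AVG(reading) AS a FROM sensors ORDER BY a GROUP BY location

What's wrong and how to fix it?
Bug: GROUP BY must precede ORDER BY

Fix: Move ORDER BY to the end, after GROUP BY

Corrected query:
SELECT location, AVG(reading) AS a FROM sensors GROUP BY location ORDER BY a

Result:
location | a        
---------+----------
Lobby    | 21.8     
Garage   | 46.6     
Lab-B    | 50.966667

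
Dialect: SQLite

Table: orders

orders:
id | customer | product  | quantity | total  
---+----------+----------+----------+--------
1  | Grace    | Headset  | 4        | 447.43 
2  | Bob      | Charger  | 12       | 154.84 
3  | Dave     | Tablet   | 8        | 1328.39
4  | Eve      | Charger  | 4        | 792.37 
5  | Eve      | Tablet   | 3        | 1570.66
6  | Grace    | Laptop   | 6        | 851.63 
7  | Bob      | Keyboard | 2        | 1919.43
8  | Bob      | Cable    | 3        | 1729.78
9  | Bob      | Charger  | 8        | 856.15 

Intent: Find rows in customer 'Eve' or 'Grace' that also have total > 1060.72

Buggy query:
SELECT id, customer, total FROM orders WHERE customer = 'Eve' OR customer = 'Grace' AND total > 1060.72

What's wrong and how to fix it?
Bug: Without parentheses, AND is evaluated before OR, so the total filter only applies to the 'Grace' branch

Fix: Add parentheses around the OR so the AND applies to both alternatives

Corrected query:
SELECT id, customer, total FROM orders WHERE (customer = 'Eve' OR customer = 'Grace') AND total > 1060.72

Result:
id | customer | total  
---+----------+--------
5  | Eve      | 1570.66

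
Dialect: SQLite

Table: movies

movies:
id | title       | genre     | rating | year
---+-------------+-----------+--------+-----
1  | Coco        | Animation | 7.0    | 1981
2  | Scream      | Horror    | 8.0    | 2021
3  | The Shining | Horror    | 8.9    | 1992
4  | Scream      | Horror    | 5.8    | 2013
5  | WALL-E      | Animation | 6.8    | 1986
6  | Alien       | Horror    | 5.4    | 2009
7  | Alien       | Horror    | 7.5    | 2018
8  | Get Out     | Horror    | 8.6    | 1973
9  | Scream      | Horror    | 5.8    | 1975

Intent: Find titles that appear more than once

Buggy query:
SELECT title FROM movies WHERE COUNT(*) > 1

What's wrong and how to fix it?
Bug: WHERE can't reference COUNT(*); aggregates are computed after WHERE

Fix: GROUP BY title, then filter groups with HAVING COUNT(*) > 1

Corrected query:
SELECT title FROM movies GROUP BY title HAVING COUNT(*) > 1

Result:
title 
------
Alien 
Scream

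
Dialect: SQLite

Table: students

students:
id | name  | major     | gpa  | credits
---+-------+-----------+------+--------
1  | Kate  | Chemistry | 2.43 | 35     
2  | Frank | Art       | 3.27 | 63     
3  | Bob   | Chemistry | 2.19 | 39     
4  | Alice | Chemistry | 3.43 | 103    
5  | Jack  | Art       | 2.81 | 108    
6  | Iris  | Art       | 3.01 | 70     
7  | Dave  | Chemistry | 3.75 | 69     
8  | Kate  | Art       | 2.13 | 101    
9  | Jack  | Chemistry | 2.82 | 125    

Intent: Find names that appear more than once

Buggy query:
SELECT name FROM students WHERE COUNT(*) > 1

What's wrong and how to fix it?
Bug: COUNT(*) is an aggregate and cannot be used in WHERE

Fix: GROUP BY name, then filter groups with HAVING COUNT(*) > 1

Corrected query:
SELECT name FROM students GROUP BY name HAVING COUNT(*) > 1

Result:
name
----
Jack
Kate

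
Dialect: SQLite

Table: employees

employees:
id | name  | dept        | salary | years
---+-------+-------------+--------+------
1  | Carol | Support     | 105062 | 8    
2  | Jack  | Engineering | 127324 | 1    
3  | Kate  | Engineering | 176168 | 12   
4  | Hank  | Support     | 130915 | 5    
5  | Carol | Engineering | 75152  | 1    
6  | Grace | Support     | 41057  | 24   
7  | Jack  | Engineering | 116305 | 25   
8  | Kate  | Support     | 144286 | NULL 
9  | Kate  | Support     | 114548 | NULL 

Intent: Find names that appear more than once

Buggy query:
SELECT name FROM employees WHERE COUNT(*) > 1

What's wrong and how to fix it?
Bug: WHERE can't reference COUNT(*); aggregates are computed after WHERE

Fix: GROUP BY name, then filter groups with HAVING COUNT(*) > 1

Corrected query:
SELECT name FROM employees GROUP BY name HAVING COUNT(*) > 1

Result:
name 
-----
Carol
Jack 
Kate 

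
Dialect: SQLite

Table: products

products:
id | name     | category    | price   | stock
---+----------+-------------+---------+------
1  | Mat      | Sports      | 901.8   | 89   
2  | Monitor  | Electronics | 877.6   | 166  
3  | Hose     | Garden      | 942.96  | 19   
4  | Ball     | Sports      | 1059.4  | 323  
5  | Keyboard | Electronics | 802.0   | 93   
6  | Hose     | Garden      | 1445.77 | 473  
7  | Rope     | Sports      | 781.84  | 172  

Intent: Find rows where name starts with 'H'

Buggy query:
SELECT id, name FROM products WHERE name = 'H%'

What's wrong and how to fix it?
Bug: Wildcards only work with LIKE; '=' treats '%' as a literal character

Fix: Use LIKE for wildcard pattern matching

Corrected query:
SELECT id, name FROM products WHERE name LIKE 'H%'

Result:
id | name
---+-----
3  | Hose
6  | Hose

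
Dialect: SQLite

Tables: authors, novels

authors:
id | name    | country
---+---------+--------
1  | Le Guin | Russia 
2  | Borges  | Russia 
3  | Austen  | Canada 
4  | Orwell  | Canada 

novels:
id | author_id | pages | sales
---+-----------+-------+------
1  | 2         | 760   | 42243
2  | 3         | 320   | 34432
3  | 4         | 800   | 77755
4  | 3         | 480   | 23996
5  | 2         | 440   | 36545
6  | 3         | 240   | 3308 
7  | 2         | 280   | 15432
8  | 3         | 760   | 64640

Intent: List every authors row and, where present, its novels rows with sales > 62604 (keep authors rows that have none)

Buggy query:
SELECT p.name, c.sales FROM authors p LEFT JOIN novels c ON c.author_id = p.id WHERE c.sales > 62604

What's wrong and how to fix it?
Bug: A WHERE condition on the right-hand table after LEFT JOIN drops unmatched parents

Fix: Move the right-table condition into the ON clause so unmatched parents are kept

Corrected query:
SELECT p.name, c.sales FROM authors p LEFT JOIN novels c ON c.author_id = p.id AND c.sales > 62604

Result:
name    | sales
--------+------
Le Guin | NULL 
Borges  | NULL 
Austen  | 64640
Orwell  | 77755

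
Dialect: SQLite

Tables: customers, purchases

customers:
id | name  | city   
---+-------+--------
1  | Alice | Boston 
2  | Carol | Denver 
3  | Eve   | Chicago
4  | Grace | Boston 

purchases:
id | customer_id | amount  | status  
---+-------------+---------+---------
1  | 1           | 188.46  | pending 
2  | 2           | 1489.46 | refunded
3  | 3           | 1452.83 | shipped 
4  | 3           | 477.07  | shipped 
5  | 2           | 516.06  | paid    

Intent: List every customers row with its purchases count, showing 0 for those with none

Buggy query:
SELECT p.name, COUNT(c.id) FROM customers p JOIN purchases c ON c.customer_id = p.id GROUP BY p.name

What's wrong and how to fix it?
Bug: INNER JOIN drops customers rows that have no matching purchases rows

Fix: Use LEFT JOIN so parents without children still appear (COUNT(c.id) gives 0)

Corrected query:
SELECT p.name, COUNT(c.id) FROM customers p LEFT JOIN purchases c ON c.customer_id = p.id GROUP BY p.name

Result:
name  | COUNT(c.id)
------+------------
Alice | 1          
Carol | 2          
Eve   | 2          
Grace | 0          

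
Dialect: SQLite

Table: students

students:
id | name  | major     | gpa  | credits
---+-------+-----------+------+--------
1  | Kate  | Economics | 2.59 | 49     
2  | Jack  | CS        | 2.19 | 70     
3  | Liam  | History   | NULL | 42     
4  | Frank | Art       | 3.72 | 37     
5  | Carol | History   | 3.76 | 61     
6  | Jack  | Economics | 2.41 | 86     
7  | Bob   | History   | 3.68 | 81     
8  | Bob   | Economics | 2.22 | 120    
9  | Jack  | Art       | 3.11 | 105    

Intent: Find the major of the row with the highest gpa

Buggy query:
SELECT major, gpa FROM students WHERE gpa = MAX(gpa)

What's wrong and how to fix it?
Bug: MAX(gpa) is an aggregate and cannot be used directly in WHERE

Fix: Wrap MAX in a scalar subquery so WHERE compares against a single value

Corrected query:
SELECT major, gpa FROM students WHERE gpa = (SELECT MAX(gpa) FROM students)

Result:
major   | gpa 
--------+-----
History | 3.76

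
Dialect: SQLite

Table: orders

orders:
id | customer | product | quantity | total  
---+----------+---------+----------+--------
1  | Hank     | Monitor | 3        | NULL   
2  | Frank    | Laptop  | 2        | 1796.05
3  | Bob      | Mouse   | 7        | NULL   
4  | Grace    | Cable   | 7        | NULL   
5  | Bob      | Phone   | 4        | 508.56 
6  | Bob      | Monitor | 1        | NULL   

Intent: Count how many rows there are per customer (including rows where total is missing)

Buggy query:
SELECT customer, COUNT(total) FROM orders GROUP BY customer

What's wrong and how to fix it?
Bug: COUNT(column) counts non-NULL values only; rows with NULL total aren't counted

Fix: Use COUNT(*) to count all rows regardless of NULL

Corrected query:
SELECT customer, COUNT(*) FROM orders GROUP BY customer

Result:
customer | COUNT(*)
---------+---------
Bob      | 3       
Frank    | 1       
Grace    | 1       
Hank     | 1       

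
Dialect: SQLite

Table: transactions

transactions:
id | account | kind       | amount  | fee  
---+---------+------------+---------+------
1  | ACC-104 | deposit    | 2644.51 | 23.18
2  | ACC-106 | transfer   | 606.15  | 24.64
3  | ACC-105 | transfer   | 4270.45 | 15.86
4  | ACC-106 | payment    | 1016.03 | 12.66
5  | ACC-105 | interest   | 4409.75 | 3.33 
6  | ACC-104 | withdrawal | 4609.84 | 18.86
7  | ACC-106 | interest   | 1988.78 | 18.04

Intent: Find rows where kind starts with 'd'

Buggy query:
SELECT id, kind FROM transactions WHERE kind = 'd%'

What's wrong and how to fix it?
Bug: Wildcards only work with LIKE; '=' treats '%' as a literal character

Fix: Use LIKE for wildcard pattern matching

Corrected query:
SELECT id, kind FROM transactions WHERE kind LIKE 'd%'

Result:
id | kind   
---+--------
1  | deposit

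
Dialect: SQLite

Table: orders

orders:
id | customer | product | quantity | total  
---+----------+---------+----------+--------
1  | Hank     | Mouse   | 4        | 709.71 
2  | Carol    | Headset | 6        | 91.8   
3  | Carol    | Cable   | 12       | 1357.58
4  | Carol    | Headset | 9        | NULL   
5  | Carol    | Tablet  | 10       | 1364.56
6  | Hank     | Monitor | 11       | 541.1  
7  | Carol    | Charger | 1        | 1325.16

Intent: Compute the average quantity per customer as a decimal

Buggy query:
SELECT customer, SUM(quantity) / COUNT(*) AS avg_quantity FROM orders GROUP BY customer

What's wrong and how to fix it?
Bug: SUM(quantity) and COUNT(*) are both integers; the division truncates the fractional part

Fix: Cast one side to REAL so the division keeps the fractional part

Corrected query:
SELECT customer, SUM(quantity) * 1.0 / COUNT(*) AS avg_quantity FROM orders GROUP BY customer

Result:
customer | avg_quantity
---------+-------------
Carol    | 7.6         
Hank     | 7.5         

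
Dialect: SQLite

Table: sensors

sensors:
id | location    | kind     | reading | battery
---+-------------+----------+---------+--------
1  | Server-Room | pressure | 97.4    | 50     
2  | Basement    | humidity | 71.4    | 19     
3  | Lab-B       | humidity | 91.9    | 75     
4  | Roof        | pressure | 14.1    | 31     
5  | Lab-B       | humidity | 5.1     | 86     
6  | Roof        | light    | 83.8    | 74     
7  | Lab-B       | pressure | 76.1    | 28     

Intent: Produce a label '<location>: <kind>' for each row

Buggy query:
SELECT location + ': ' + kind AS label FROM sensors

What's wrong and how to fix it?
Bug: '+' is numeric addition; on text columns SQLite converts them to 0 instead of concatenating

Fix: Use the || operator for string concatenation

Corrected query:
SELECT location || ': ' || kind AS label FROM sensors

Result:
label                
---------------------
Server-Room: pressure
Basement: humidity   
Lab-B: humidity      
Roof: pressure       
Lab-B: humidity      
Roof: light          
Lab-B: pressure      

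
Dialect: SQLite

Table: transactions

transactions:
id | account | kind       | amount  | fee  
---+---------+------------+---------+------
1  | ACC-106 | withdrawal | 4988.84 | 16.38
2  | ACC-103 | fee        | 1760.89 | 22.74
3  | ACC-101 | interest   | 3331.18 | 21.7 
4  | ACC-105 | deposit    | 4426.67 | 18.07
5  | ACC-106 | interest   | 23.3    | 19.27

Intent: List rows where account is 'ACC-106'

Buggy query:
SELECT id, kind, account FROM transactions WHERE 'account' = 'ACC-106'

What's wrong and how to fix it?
Bug: 'account' in single quotes is a string literal, not the column; the comparison is literal-vs-literal and never true

Fix: Reference the column as account without single quotes

Corrected query:
SELECT id, kind, account FROM transactions WHERE account = 'ACC-106'

Result:
id | kind       | account
---+------------+--------
1  | withdrawal | ACC-106
5  | interest   | ACC-106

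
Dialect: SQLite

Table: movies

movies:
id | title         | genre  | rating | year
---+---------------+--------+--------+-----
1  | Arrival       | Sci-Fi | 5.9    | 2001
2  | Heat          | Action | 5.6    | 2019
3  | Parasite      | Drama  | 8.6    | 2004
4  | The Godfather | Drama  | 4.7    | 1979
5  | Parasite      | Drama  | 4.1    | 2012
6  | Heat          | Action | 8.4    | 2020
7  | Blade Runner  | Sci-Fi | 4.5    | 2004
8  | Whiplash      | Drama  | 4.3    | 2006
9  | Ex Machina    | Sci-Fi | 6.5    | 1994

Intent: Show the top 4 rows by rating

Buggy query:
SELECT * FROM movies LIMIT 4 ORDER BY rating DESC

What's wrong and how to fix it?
Bug: LIMIT must come after ORDER BY

Fix: Swap the clauses: ORDER BY first, then LIMIT

Corrected query:
SELECT * FROM movies ORDER BY rating DESC LIMIT 4

Result:
id | title      | genre  | rating | year
---+------------+--------+--------+-----
3  | Parasite   | Drama  | 8.6    | 2004
6  | Heat       | Action | 8.4    | 2020
9  | Ex Machina | Sci-Fi | 6.5    | 1994
1  | Arrival    | Sci-Fi | 5.9    | 2001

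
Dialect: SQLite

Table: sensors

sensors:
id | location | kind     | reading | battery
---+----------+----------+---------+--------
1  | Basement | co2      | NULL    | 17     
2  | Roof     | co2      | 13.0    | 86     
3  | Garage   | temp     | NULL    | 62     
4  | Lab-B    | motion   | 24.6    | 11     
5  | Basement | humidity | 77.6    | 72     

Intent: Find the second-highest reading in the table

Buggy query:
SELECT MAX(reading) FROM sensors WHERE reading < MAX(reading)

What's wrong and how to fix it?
Bug: MAX(reading) on the right of the comparison is an aggregate-in-WHERE error

Fix: Compute the overall MAX in a subquery, then take MAX of rows below it

Corrected query:
SELECT MAX(reading) FROM sensors WHERE reading < (SELECT MAX(reading) FROM sensors)

Result:
MAX(reading)
------------
24.6        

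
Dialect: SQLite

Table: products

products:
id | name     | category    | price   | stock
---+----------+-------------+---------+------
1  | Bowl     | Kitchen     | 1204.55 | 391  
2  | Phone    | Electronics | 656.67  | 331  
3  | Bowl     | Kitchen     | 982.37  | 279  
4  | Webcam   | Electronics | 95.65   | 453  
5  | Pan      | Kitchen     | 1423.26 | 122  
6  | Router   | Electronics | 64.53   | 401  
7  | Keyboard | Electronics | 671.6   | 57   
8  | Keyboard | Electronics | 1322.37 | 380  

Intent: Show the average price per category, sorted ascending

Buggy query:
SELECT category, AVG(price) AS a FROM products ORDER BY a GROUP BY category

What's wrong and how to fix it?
Bug: GROUP BY must precede ORDER BY

Fix: Reorder: SELECT … FROM … GROUP BY … ORDER BY …

Corrected query:
SELECT category, AVG(price) AS a FROM products GROUP BY category ORDER BY a

Result:
category    | a          
------------+------------
Electronics | 562.164    
Kitchen     | 1203.393333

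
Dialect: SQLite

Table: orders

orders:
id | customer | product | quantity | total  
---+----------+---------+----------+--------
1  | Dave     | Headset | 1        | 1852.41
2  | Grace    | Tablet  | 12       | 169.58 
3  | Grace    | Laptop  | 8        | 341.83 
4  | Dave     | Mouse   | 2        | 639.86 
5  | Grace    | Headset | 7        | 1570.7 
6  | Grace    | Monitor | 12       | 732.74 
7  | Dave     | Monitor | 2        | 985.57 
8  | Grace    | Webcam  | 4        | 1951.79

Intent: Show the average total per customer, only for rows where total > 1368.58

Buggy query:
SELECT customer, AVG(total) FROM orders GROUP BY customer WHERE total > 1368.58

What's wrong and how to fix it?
Bug: Row-level WHERE must come before GROUP BY in the clause order

Fix: Move the WHERE clause before GROUP BY

Corrected query:
SELECT customer, AVG(total) FROM orders WHERE total > 1368.58 GROUP BY customer

Result:
customer | AVG(total)
---------+-----------
Dave     | 1852.41   
Grace    | 1761.245  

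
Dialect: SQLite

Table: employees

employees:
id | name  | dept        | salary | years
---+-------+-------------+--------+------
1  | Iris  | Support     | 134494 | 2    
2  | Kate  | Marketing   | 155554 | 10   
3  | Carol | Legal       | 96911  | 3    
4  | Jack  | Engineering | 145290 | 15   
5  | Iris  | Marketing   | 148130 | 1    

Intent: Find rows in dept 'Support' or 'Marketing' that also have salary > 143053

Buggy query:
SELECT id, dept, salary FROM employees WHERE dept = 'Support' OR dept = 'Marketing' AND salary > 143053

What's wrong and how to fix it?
Bug: Without parentheses, AND is evaluated before OR, so the salary filter only applies to the 'Marketing' branch

Fix: Group the OR with parentheses (or use IN), then AND the threshold

Corrected query:
SELECT id, dept, salary FROM employees WHERE (dept = 'Support' OR dept = 'Marketing') AND salary > 143053

Result:
id | dept      | salary
---+-----------+-------
2  | Marketing | 155554
5  | Marketing | 148130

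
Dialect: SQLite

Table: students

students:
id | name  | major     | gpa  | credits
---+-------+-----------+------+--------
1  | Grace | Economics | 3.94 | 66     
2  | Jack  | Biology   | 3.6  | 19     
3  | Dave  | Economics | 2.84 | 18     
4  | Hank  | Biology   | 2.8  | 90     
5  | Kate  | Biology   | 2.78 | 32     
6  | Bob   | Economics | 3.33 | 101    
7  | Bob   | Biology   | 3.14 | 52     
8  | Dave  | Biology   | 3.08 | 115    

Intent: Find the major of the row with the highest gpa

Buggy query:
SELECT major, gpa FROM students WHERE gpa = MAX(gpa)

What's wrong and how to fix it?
Bug: WHERE is evaluated per row; an aggregate over the whole table isn't defined there

Fix: Wrap MAX in a scalar subquery so WHERE compares against a single value

Corrected query:
SELECT major, gpa FROM students WHERE gpa = (SELECT MAX(gpa) FROM students)

Result:
major     | gpa 
----------+-----
Economics | 3.94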